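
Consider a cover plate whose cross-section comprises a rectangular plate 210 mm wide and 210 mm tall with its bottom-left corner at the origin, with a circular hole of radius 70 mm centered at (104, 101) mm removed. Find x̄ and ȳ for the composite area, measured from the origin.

x̄ = 105.54 mm, ȳ = 107.15 mm

Part | A | x̄ᵢ | ȳᵢ | A·x̄ᵢ | A·ȳᵢ
plate | 44100.00 | 105.00 | 105.00 | 4630500.00 | 4630500.00
hole | -15393.80 | 104.00 | 101.00 | -1600955.62 | -1554774.20
Σ | 28706.20 |  |  | 3029544.38 | 3075725.80
x̄ = 3029544.38 / 28706.20 = 105.54 mm
ȳ = 3075725.80 / 28706.20 = 107.15 mm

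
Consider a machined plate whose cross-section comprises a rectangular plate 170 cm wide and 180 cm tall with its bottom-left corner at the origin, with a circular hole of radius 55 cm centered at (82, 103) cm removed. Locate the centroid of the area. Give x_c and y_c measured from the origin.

plate: A = 170 × 180 = 30600.00, centroid at (85.00, 90.00).
hole: A = −π·55² = -9503.32, centroid at (82.00, 103.00).
ΣA = 21096.68 cm²
ΣAx_c = (30600.00)(85.00) + (-9503.32)(82.00) = 1821727.94 cm³
ΣAy_c = (30600.00)(90.00) + (-9503.32)(103.00) = 1775158.27 cm³
x_c = 1821727.94 / 21096.68 = 86.35 cm
y_c = 1775158.27 / 21096.68 = 84.14 cm

x_c = 86.35 cm, y_c = 84.14 cm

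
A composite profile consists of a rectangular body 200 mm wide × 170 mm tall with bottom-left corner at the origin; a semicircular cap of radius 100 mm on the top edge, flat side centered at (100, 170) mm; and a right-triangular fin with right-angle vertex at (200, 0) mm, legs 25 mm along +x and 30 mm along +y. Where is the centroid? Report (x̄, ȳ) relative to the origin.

Part | A | x̄ᵢ | ȳᵢ | A·x̄ᵢ | A·ȳᵢ
rectangular body | 34000.00 | 100.00 | 85.00 | 3400000.00 | 2890000.00
semicircular top | 15707.96 | 100.00 | 212.44 | 1570796.33 | 3337020.42
triangular fin | 375.00 | 208.33 | 10.00 | 78125.00 | 3750.00
Σ | 50082.96 |  |  | 5048921.33 | 6230770.42
x̄ = 5048921.33 / 50082.96 = 100.81 mm
ȳ = 6230770.42 / 50082.96 = 124.41 mm

x̄ = 100.81 mm, ȳ = 124.41 mm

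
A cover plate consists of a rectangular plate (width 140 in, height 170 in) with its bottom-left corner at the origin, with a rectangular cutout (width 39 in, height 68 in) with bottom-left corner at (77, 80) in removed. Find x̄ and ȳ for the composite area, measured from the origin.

x̄ = 66.68 in, ȳ = 81.36 in

Part | A | x̄ᵢ | ȳᵢ | A·x̄ᵢ | A·ȳᵢ
plate | 23800.00 | 70.00 | 85.00 | 1666000.00 | 2023000.00
hole | -2652.00 | 96.50 | 114.00 | -255918.00 | -302328.00
Σ | 21148.00 |  |  | 1410082.00 | 1720672.00
x̄ = 1410082.00 / 21148.00 = 66.68 in
ȳ = 1720672.00 / 21148.00 = 81.36 in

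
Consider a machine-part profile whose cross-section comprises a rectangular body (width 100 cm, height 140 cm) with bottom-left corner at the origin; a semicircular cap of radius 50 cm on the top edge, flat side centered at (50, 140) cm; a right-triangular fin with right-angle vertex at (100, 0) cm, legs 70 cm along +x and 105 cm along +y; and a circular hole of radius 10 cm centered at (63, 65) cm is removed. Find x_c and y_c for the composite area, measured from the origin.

x_c = 62.47 cm, y_c = 80.86 cm

rectangular body: A = 100 × 140 = 14000.00, centroid at (50.00, 70.00).
semicircular top: A = ½π·50² = 3926.99, centroid at (50.00, 161.22).
triangular fin: A = ½·70·105 = 3675.00, centroid at (123.33, 35.00).
hole: A = −π·10² = -314.16, centroid at (63.00, 65.00).
ΣA = 21287.83 cm², ΣAx_c = 1329807.51 cm³, ΣAy_c = 1721316.70 cm³.
x_c = 1329807.51/21287.83 = 62.47 cm; y_c = 1721316.70/21287.83 = 80.86 cm.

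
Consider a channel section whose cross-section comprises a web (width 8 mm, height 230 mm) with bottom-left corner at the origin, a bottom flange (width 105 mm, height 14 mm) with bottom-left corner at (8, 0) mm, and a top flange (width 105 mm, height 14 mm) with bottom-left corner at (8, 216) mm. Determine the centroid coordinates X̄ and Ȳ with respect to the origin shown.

web: A = 8 × 230 = 1840.00, centroid at (4.00, 115.00).
bottom flange: A = 105 × 14 = 1470.00, centroid at (60.50, 7.00).
top flange: A = 105 × 14 = 1470.00, centroid at (60.50, 223.00).
ΣA = 4780.00 mm², ΣAX̄ = 185230.00 mm³, ΣAȲ = 549700.00 mm³.
X̄ = 185230.00/4780.00 = 38.75 mm; Ȳ = 549700.00/4780.00 = 115.00 mm.

X̄ = 38.75 mm, Ȳ = 115.00 mm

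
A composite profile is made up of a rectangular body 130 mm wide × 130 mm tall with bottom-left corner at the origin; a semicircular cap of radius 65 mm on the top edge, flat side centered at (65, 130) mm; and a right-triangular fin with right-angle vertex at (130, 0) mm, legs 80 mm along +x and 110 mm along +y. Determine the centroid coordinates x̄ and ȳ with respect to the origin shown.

x̄ = 79.44 mm, ȳ = 82.53 mm

rectangular body: A = 130 × 130 = 16900.00, centroid at (65.00, 65.00).
semicircular top: A = ½π·65² = 6636.61, centroid at (65.00, 157.59).
triangular fin: A = ½·80·110 = 4400.00, centroid at (156.67, 36.67).
ΣA = 27936.61 mm², ΣAx̄ = 2219213.27 mm³, ΣAȳ = 2305676.55 mm³.
x̄ = 2219213.27/27936.61 = 79.44 mm; ȳ = 2305676.55/27936.61 = 82.53 mm.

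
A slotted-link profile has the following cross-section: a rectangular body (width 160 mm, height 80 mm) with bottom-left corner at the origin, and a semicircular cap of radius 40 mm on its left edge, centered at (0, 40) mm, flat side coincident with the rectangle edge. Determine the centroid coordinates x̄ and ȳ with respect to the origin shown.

Part | A | x̄ᵢ | ȳᵢ | A·x̄ᵢ | A·ȳᵢ
rectangular body | 12800.00 | 80.00 | 40.00 | 1024000.00 | 512000.00
semicircular end | 2513.27 | -16.98 | 40.00 | -42666.67 | 100530.96
Σ | 15313.27 |  |  | 981333.33 | 612530.96
x̄ = 981333.33 / 15313.27 = 64.08 mm
ȳ = 612530.96 / 15313.27 = 40.00 mm

x̄ = 64.08 mm, ȳ = 40.00 mm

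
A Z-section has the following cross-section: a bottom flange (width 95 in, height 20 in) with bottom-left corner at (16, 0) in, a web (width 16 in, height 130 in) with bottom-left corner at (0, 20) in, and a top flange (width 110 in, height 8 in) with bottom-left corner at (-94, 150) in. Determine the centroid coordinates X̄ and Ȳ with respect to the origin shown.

X̄ = 21.19 in, Ȳ = 68.17 in

bottom flange: A = 95 × 20 = 1900.00, centroid at (63.50, 10.00).
web: A = 16 × 130 = 2080.00, centroid at (8.00, 85.00).
top flange: A = 110 × 8 = 880.00, centroid at (-39.00, 154.00).
ΣA = 4860.00 in²
ΣAX̄ = (1900.00)(63.50) + (2080.00)(8.00) + (880.00)(-39.00) = 102970.00 in³
ΣAȲ = (1900.00)(10.00) + (2080.00)(85.00) + (880.00)(154.00) = 331320.00 in³
X̄ = 102970.00 / 4860.00 = 21.19 in
Ȳ = 331320.00 / 4860.00 = 68.17 in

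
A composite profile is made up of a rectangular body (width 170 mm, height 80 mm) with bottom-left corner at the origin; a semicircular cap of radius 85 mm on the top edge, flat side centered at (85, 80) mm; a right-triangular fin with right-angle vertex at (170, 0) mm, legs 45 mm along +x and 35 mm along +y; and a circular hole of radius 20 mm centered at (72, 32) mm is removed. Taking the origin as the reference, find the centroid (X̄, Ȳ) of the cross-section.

Part | A | x̄ᵢ | ȳᵢ | A·x̄ᵢ | A·ȳᵢ
rectangular body | 13600.00 | 85.00 | 40.00 | 1156000.00 | 544000.00
semicircular top | 11349.00 | 85.00 | 116.08 | 964665.29 | 1317336.94
triangular fin | 787.50 | 185.00 | 11.67 | 145687.50 | 9187.50
hole | -1256.64 | 72.00 | 32.00 | -90477.87 | -40212.39
Σ | 24479.87 |  |  | 2175874.93 | 1830312.06
X̄ = 2175874.93 / 24479.87 = 88.88 mm
Ȳ = 1830312.06 / 24479.87 = 74.77 mm

X̄ = 88.88 mm, Ȳ = 74.77 mm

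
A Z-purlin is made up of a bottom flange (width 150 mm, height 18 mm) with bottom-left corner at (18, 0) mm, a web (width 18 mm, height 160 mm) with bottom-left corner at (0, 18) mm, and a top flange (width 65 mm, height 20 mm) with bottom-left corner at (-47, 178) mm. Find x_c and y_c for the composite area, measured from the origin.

bottom flange: A = 150 × 18 = 2700.00, centroid at (93.00, 9.00).
web: A = 18 × 160 = 2880.00, centroid at (9.00, 98.00).
top flange: A = 65 × 20 = 1300.00, centroid at (-14.50, 188.00).
ΣA = 6880.00 mm²
ΣAx_c = (2700.00)(93.00) + (2880.00)(9.00) + (1300.00)(-14.50) = 258170.00 mm³
ΣAy_c = (2700.00)(9.00) + (2880.00)(98.00) + (1300.00)(188.00) = 550940.00 mm³
x_c = 258170.00 / 6880.00 = 37.52 mm
y_c = 550940.00 / 6880.00 = 80.08 mm

x_c = 37.52 mm, y_c = 80.08 mm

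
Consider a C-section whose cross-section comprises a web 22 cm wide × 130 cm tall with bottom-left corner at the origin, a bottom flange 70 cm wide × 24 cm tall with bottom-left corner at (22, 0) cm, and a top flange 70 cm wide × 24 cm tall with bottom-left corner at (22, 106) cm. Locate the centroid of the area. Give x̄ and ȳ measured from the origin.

web: A = 22 × 130 = 2860.00, centroid at (11.00, 65.00).
bottom flange: A = 70 × 24 = 1680.00, centroid at (57.00, 12.00).
top flange: A = 70 × 24 = 1680.00, centroid at (57.00, 118.00).
ΣA = 6220.00 cm², ΣAx̄ = 222980.00 cm³, ΣAȳ = 404300.00 cm³.
x̄ = 222980.00/6220.00 = 35.85 cm; ȳ = 404300.00/6220.00 = 65.00 cm.

x̄ = 35.85 cm, ȳ = 65.00 cm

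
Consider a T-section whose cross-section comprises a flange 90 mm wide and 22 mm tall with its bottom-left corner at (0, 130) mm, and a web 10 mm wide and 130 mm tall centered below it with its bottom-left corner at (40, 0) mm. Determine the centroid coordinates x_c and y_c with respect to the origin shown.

x_c = 45.00 mm, y_c = 110.88 mm

web: A = 10 × 130 = 1300.00, centroid at (45.00, 65.00).
flange: A = 90 × 22 = 1980.00, centroid at (45.00, 141.00).
ΣA = 3280.00 mm², ΣAx_c = 147600.00 mm³, ΣAy_c = 363680.00 mm³.
x_c = 147600.00/3280.00 = 45.00 mm; y_c = 363680.00/3280.00 = 110.88 mm.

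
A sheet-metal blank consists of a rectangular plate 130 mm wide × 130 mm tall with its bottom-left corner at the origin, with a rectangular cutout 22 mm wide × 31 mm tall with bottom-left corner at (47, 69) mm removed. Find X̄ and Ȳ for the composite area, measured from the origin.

X̄ = 65.29 mm, Ȳ = 64.18 mm

Part | A | x̄ᵢ | ȳᵢ | A·x̄ᵢ | A·ȳᵢ
plate | 16900.00 | 65.00 | 65.00 | 1098500.00 | 1098500.00
hole | -682.00 | 58.00 | 84.50 | -39556.00 | -57629.00
Σ | 16218.00 |  |  | 1058944.00 | 1040871.00
X̄ = 1058944.00 / 16218.00 = 65.29 mm
Ȳ = 1040871.00 / 16218.00 = 64.18 mm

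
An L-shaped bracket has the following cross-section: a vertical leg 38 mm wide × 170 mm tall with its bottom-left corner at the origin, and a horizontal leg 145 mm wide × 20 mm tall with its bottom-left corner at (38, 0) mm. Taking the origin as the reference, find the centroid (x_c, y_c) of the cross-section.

x_c = 47.35 mm, y_c = 61.76 mm

vertical leg: A = 38 × 170 = 6460.00, centroid at (19.00, 85.00).
horizontal leg: A = 145 × 20 = 2900.00, centroid at (110.50, 10.00).
ΣA = 9360.00 mm², ΣAx_c = 443190.00 mm³, ΣAy_c = 578100.00 mm³.
x_c = 443190.00/9360.00 = 47.35 mm; y_c = 578100.00/9360.00 = 61.76 mm.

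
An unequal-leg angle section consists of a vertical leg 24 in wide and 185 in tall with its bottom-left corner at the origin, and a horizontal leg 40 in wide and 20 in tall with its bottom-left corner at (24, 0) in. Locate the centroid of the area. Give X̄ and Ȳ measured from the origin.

vertical leg: A = 24 × 185 = 4440.00, centroid at (12.00, 92.50).
horizontal leg: A = 40 × 20 = 800.00, centroid at (44.00, 10.00).
ΣA = 5240.00 in², ΣAX̄ = 88480.00 in³, ΣAȲ = 418700.00 in³.
X̄ = 88480.00/5240.00 = 16.89 in; Ȳ = 418700.00/5240.00 = 79.90 in.

X̄ = 16.89 in, Ȳ = 79.90 in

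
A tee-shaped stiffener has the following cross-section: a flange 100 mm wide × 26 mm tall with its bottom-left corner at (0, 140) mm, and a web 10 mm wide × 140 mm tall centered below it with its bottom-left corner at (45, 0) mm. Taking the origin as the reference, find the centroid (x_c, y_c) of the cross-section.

web: A = 10 × 140 = 1400.00, centroid at (50.00, 70.00).
flange: A = 100 × 26 = 2600.00, centroid at (50.00, 153.00).
ΣA = 4000.00 mm², ΣAx_c = 200000.00 mm³, ΣAy_c = 495800.00 mm³.
x_c = 200000.00/4000.00 = 50.00 mm; y_c = 495800.00/4000.00 = 123.95 mm.

x_c = 50.00 mm, y_c = 123.95 mm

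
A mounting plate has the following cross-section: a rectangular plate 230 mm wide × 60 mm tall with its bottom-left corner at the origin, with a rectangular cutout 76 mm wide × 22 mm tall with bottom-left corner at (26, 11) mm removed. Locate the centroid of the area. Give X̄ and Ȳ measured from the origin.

plate: A = 230 × 60 = 13800.00, centroid at (115.00, 30.00).
hole: A = −(76 × 22) = -1672.00, centroid at (64.00, 22.00).
ΣA = 12128.00 mm²
ΣAX̄ = (13800.00)(115.00) + (-1672.00)(64.00) = 1479992.00 mm³
ΣAȲ = (13800.00)(30.00) + (-1672.00)(22.00) = 377216.00 mm³
X̄ = 1479992.00 / 12128.00 = 122.03 mm
Ȳ = 377216.00 / 12128.00 = 31.10 mm

X̄ = 122.03 mm, Ȳ = 31.10 mm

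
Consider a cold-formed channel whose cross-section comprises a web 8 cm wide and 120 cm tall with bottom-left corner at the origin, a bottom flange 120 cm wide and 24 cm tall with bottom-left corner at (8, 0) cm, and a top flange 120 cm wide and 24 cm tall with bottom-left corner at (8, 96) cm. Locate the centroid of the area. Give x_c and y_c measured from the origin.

x_c = 58.86 cm, y_c = 60.00 cm

web: A = 8 × 120 = 960.00, centroid at (4.00, 60.00).
bottom flange: A = 120 × 24 = 2880.00, centroid at (68.00, 12.00).
top flange: A = 120 × 24 = 2880.00, centroid at (68.00, 108.00).
ΣA = 6720.00 cm², ΣAx_c = 395520.00 cm³, ΣAy_c = 403200.00 cm³.
x_c = 395520.00/6720.00 = 58.86 cm; y_c = 403200.00/6720.00 = 60.00 cm.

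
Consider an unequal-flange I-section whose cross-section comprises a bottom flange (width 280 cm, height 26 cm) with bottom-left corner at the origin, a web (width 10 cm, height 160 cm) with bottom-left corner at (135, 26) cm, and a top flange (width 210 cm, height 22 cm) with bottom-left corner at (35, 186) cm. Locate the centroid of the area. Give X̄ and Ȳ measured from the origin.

bottom flange: A = 280 × 26 = 7280.00, centroid at (140.00, 13.00).
web: A = 10 × 160 = 1600.00, centroid at (140.00, 106.00).
top flange: A = 210 × 22 = 4620.00, centroid at (140.00, 197.00).
ΣA = 13500.00 cm², ΣAX̄ = 1890000.00 cm³, ΣAȲ = 1174380.00 cm³.
X̄ = 1890000.00/13500.00 = 140.00 cm; Ȳ = 1174380.00/13500.00 = 86.99 cm.

X̄ = 140.00 cm, Ȳ = 86.99 cm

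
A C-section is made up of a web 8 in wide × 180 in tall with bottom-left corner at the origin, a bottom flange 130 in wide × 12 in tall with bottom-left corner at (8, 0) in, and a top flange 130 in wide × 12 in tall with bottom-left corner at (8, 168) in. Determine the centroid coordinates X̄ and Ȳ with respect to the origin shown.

web: A = 8 × 180 = 1440.00, centroid at (4.00, 90.00).
bottom flange: A = 130 × 12 = 1560.00, centroid at (73.00, 6.00).
top flange: A = 130 × 12 = 1560.00, centroid at (73.00, 174.00).
ΣA = 4560.00 in², ΣAX̄ = 233520.00 in³, ΣAȲ = 410400.00 in³.
X̄ = 233520.00/4560.00 = 51.21 in; Ȳ = 410400.00/4560.00 = 90.00 in.

X̄ = 51.21 in, Ȳ = 90.00 in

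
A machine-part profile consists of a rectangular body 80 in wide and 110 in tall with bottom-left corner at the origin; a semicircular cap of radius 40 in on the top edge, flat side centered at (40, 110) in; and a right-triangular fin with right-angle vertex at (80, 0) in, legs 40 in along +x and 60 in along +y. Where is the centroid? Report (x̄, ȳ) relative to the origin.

rectangular body: A = 80 × 110 = 8800.00, centroid at (40.00, 55.00).
semicircular top: A = ½π·40² = 2513.27, centroid at (40.00, 126.98).
triangular fin: A = ½·40·60 = 1200.00, centroid at (93.33, 20.00).
ΣA = 12513.27 in², ΣAx̄ = 564530.96 in³, ΣAȳ = 827126.82 in³.
x̄ = 564530.96/12513.27 = 45.11 in; ȳ = 827126.82/12513.27 = 66.10 in.

x̄ = 45.11 in, ȳ = 66.10 in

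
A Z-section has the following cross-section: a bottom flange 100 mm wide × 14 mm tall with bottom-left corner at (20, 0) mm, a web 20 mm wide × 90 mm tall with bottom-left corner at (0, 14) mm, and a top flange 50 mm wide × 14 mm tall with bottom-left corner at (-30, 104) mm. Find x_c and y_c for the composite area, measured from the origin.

x_c = 28.85 mm, y_c = 49.67 mm

bottom flange: A = 100 × 14 = 1400.00, centroid at (70.00, 7.00).
web: A = 20 × 90 = 1800.00, centroid at (10.00, 59.00).
top flange: A = 50 × 14 = 700.00, centroid at (-5.00, 111.00).
ΣA = 3900.00 mm², ΣAx_c = 112500.00 mm³, ΣAy_c = 193700.00 mm³.
x_c = 112500.00/3900.00 = 28.85 mm; y_c = 193700.00/3900.00 = 49.67 mm.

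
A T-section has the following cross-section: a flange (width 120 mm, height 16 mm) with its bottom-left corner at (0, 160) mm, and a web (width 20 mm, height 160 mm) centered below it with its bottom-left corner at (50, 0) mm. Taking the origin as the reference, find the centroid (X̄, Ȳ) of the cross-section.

X̄ = 60.00 mm, Ȳ = 113.00 mm

web: A = 20 × 160 = 3200.00, centroid at (60.00, 80.00).
flange: A = 120 × 16 = 1920.00, centroid at (60.00, 168.00).
ΣA = 5120.00 mm²
ΣAX̄ = (3200.00)(60.00) + (1920.00)(60.00) = 307200.00 mm³
ΣAȲ = (3200.00)(80.00) + (1920.00)(168.00) = 578560.00 mm³
X̄ = 307200.00 / 5120.00 = 60.00 mm
Ȳ = 578560.00 / 5120.00 = 113.00 mm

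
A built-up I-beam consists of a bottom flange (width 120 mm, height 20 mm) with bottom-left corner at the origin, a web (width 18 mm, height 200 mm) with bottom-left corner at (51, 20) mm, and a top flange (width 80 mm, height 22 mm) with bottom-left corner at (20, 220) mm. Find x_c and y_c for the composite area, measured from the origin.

Part | A | x̄ᵢ | ȳᵢ | A·x̄ᵢ | A·ȳᵢ
bottom flange | 2400.00 | 60.00 | 10.00 | 144000.00 | 24000.00
web | 3600.00 | 60.00 | 120.00 | 216000.00 | 432000.00
top flange | 1760.00 | 60.00 | 231.00 | 105600.00 | 406560.00
Σ | 7760.00 |  |  | 465600.00 | 862560.00
x_c = 465600.00 / 7760.00 = 60.00 mm
y_c = 862560.00 / 7760.00 = 111.15 mm

x_c = 60.00 mm, y_c = 111.15 mm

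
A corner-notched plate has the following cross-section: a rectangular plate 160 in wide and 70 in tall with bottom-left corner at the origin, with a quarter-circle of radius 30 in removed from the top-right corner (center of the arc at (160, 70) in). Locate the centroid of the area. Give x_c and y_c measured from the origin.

plate: A = 160 × 70 = 11200.00, centroid at (80.00, 35.00).
removed quarter-circle: A = −¼π·30² = -706.86, centroid at (147.27, 57.27).
ΣA = 10493.14 in², ΣAx_c = 791902.66 in³, ΣAy_c = 351519.92 in³.
x_c = 791902.66/10493.14 = 75.47 in; y_c = 351519.92/10493.14 = 33.50 in.

x_c = 75.47 in, y_c = 33.50 in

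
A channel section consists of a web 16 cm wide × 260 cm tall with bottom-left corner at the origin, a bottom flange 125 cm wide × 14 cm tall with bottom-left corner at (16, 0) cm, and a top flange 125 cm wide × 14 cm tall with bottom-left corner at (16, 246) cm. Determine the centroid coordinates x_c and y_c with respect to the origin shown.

x_c = 40.21 cm, y_c = 130.00 cm

Part | A | x̄ᵢ | ȳᵢ | A·x̄ᵢ | A·ȳᵢ
web | 4160.00 | 8.00 | 130.00 | 33280.00 | 540800.00
bottom flange | 1750.00 | 78.50 | 7.00 | 137375.00 | 12250.00
top flange | 1750.00 | 78.50 | 253.00 | 137375.00 | 442750.00
Σ | 7660.00 |  |  | 308030.00 | 995800.00
x_c = 308030.00 / 7660.00 = 40.21 cm
y_c = 995800.00 / 7660.00 = 130.00 cm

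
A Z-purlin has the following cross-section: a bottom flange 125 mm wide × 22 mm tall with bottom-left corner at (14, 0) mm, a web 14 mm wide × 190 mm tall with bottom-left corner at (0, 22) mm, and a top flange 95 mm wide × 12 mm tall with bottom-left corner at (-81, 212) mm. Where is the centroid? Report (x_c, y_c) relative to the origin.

x_c = 29.13 mm, y_c = 90.07 mm

bottom flange: A = 125 × 22 = 2750.00, centroid at (76.50, 11.00).
web: A = 14 × 190 = 2660.00, centroid at (7.00, 117.00).
top flange: A = 95 × 12 = 1140.00, centroid at (-33.50, 218.00).
ΣA = 6550.00 mm², ΣAx_c = 190805.00 mm³, ΣAy_c = 589990.00 mm³.
x_c = 190805.00/6550.00 = 29.13 mm; y_c = 589990.00/6550.00 = 90.07 mm.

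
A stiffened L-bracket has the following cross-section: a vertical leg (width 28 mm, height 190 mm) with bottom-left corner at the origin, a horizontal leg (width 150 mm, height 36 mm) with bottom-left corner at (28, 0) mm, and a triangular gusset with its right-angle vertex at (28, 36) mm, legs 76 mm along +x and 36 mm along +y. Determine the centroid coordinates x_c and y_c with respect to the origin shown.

vertical leg: A = 28 × 190 = 5320.00, centroid at (14.00, 95.00).
horizontal leg: A = 150 × 36 = 5400.00, centroid at (103.00, 18.00).
gusset: A = ½·76·36 = 1368.00, centroid at (53.33, 48.00).
ΣA = 12088.00 mm²
ΣAx_c = (5320.00)(14.00) + (5400.00)(103.00) + (1368.00)(53.33) = 703640.00 mm³
ΣAy_c = (5320.00)(95.00) + (5400.00)(18.00) + (1368.00)(48.00) = 668264.00 mm³
x_c = 703640.00 / 12088.00 = 58.21 mm
y_c = 668264.00 / 12088.00 = 55.28 mm

x_c = 58.21 mm, y_c = 55.28 mm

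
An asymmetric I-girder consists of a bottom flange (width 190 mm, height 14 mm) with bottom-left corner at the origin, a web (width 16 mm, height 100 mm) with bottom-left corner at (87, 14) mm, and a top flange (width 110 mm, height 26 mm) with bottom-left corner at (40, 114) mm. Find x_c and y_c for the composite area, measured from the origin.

bottom flange: A = 190 × 14 = 2660.00, centroid at (95.00, 7.00).
web: A = 16 × 100 = 1600.00, centroid at (95.00, 64.00).
top flange: A = 110 × 26 = 2860.00, centroid at (95.00, 127.00).
ΣA = 7120.00 mm²
ΣAx_c = (2660.00)(95.00) + (1600.00)(95.00) + (2860.00)(95.00) = 676400.00 mm³
ΣAy_c = (2660.00)(7.00) + (1600.00)(64.00) + (2860.00)(127.00) = 484240.00 mm³
x_c = 676400.00 / 7120.00 = 95.00 mm
y_c = 484240.00 / 7120.00 = 68.01 mm

x_c = 95.00 mm, y_c = 68.01 mm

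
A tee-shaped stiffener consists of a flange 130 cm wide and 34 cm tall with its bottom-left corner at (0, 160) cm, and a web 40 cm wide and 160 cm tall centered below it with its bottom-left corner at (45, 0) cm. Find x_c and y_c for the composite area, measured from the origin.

Part | A | x̄ᵢ | ȳᵢ | A·x̄ᵢ | A·ȳᵢ
web | 6400.00 | 65.00 | 80.00 | 416000.00 | 512000.00
flange | 4420.00 | 65.00 | 177.00 | 287300.00 | 782340.00
Σ | 10820.00 |  |  | 703300.00 | 1294340.00
x_c = 703300.00 / 10820.00 = 65.00 cm
y_c = 1294340.00 / 10820.00 = 119.62 cm

x_c = 65.00 cm, y_c = 119.62 cm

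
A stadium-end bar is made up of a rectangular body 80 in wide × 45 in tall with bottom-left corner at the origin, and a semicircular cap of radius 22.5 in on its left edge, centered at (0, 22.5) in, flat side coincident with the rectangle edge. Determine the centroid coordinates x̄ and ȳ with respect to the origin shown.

x̄ = 31.04 in, ȳ = 22.50 in

rectangular body: A = 80 × 45 = 3600.00, centroid at (40.00, 22.50).
semicircular end: A = ½π·22.5² = 795.22, centroid at (-9.55, 22.50).
ΣA = 4395.22 in²
ΣAx̄ = (3600.00)(40.00) + (795.22)(-9.55) = 136406.25 in³
ΣAȳ = (3600.00)(22.50) + (795.22)(22.50) = 98892.35 in³
x̄ = 136406.25 / 4395.22 = 31.04 in
ȳ = 98892.35 / 4395.22 = 22.50 in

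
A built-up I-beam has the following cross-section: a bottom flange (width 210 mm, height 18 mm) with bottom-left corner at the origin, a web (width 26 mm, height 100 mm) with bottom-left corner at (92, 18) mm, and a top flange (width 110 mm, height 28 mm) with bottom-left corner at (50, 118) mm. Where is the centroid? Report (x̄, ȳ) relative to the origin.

bottom flange: A = 210 × 18 = 3780.00, centroid at (105.00, 9.00).
web: A = 26 × 100 = 2600.00, centroid at (105.00, 68.00).
top flange: A = 110 × 28 = 3080.00, centroid at (105.00, 132.00).
ΣA = 9460.00 mm²
ΣAx̄ = (3780.00)(105.00) + (2600.00)(105.00) + (3080.00)(105.00) = 993300.00 mm³
ΣAȳ = (3780.00)(9.00) + (2600.00)(68.00) + (3080.00)(132.00) = 617380.00 mm³
x̄ = 993300.00 / 9460.00 = 105.00 mm
ȳ = 617380.00 / 9460.00 = 65.26 mm

x̄ = 105.00 mm, ȳ = 65.26 mm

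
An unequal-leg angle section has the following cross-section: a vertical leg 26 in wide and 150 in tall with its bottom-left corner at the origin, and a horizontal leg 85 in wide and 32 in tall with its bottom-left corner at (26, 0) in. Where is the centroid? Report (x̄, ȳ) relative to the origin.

x̄ = 35.80 in, ȳ = 50.76 in

Part | A | x̄ᵢ | ȳᵢ | A·x̄ᵢ | A·ȳᵢ
vertical leg | 3900.00 | 13.00 | 75.00 | 50700.00 | 292500.00
horizontal leg | 2720.00 | 68.50 | 16.00 | 186320.00 | 43520.00
Σ | 6620.00 |  |  | 237020.00 | 336020.00
x̄ = 237020.00 / 6620.00 = 35.80 in
ȳ = 336020.00 / 6620.00 = 50.76 in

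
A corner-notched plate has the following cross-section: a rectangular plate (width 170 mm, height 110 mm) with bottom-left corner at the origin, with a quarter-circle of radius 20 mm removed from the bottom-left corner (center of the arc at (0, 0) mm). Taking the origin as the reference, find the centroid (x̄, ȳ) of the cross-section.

x̄ = 86.31 mm, ȳ = 55.79 mm

plate: A = 170 × 110 = 18700.00, centroid at (85.00, 55.00).
removed quarter-circle: A = −¼π·20² = -314.16, centroid at (8.49, 8.49).
ΣA = 18385.84 mm²
ΣAx̄ = (18700.00)(85.00) + (-314.16)(8.49) = 1586833.33 mm³
ΣAȳ = (18700.00)(55.00) + (-314.16)(8.49) = 1025833.33 mm³
x̄ = 1586833.33 / 18385.84 = 86.31 mm
ȳ = 1025833.33 / 18385.84 = 55.79 mm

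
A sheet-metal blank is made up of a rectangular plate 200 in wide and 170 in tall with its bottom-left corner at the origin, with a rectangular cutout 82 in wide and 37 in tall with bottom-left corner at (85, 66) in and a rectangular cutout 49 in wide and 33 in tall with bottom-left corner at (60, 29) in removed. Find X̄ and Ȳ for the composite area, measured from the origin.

Part | A | x̄ᵢ | ȳᵢ | A·x̄ᵢ | A·ȳᵢ
plate | 34000.00 | 100.00 | 85.00 | 3400000.00 | 2890000.00
hole 1 | -3034.00 | 126.00 | 84.50 | -382284.00 | -256373.00
hole 2 | -1617.00 | 84.50 | 45.50 | -136636.50 | -73573.50
Σ | 29349.00 |  |  | 2881079.50 | 2560053.50
X̄ = 2881079.50 / 29349.00 = 98.17 in
Ȳ = 2560053.50 / 29349.00 = 87.23 in

X̄ = 98.17 in, Ȳ = 87.23 in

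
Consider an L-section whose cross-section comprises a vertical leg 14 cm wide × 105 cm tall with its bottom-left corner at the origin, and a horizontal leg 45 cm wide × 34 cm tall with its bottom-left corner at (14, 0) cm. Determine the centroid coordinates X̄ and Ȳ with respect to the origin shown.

vertical leg: A = 14 × 105 = 1470.00, centroid at (7.00, 52.50).
horizontal leg: A = 45 × 34 = 1530.00, centroid at (36.50, 17.00).
ΣA = 3000.00 cm², ΣAX̄ = 66135.00 cm³, ΣAȲ = 103185.00 cm³.
X̄ = 66135.00/3000.00 = 22.05 cm; Ȳ = 103185.00/3000.00 = 34.40 cm.

X̄ = 22.05 cm, Ȳ = 34.40 cm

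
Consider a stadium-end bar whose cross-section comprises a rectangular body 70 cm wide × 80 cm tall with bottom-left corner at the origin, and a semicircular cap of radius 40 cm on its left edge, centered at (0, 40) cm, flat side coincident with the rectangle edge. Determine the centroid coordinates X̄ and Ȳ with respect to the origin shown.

X̄ = 18.90 cm, Ȳ = 40.00 cm

Part | A | x̄ᵢ | ȳᵢ | A·x̄ᵢ | A·ȳᵢ
rectangular body | 5600.00 | 35.00 | 40.00 | 196000.00 | 224000.00
semicircular end | 2513.27 | -16.98 | 40.00 | -42666.67 | 100530.96
Σ | 8113.27 |  |  | 153333.33 | 324530.96
X̄ = 153333.33 / 8113.27 = 18.90 cm
Ȳ = 324530.96 / 8113.27 = 40.00 cm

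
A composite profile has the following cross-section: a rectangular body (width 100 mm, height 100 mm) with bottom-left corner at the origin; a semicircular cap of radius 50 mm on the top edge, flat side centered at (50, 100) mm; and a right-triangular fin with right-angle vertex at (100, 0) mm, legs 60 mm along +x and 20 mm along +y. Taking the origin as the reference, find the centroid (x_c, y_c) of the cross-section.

x_c = 52.89 mm, y_c = 67.46 mm

rectangular body: A = 100 × 100 = 10000.00, centroid at (50.00, 50.00).
semicircular top: A = ½π·50² = 3926.99, centroid at (50.00, 121.22).
triangular fin: A = ½·60·20 = 600.00, centroid at (120.00, 6.67).
ΣA = 14526.99 mm²
ΣAx_c = (10000.00)(50.00) + (3926.99)(50.00) + (600.00)(120.00) = 768349.54 mm³
ΣAy_c = (10000.00)(50.00) + (3926.99)(121.22) + (600.00)(6.67) = 980032.42 mm³
x_c = 768349.54 / 14526.99 = 52.89 mm
y_c = 980032.42 / 14526.99 = 67.46 mm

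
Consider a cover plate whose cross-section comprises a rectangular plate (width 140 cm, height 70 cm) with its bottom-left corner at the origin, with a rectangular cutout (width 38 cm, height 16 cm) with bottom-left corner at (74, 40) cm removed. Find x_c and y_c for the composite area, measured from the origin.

x_c = 68.48 cm, y_c = 34.14 cm

Part | A | x̄ᵢ | ȳᵢ | A·x̄ᵢ | A·ȳᵢ
plate | 9800.00 | 70.00 | 35.00 | 686000.00 | 343000.00
hole | -608.00 | 93.00 | 48.00 | -56544.00 | -29184.00
Σ | 9192.00 |  |  | 629456.00 | 313816.00
x_c = 629456.00 / 9192.00 = 68.48 cm
y_c = 313816.00 / 9192.00 = 34.14 cm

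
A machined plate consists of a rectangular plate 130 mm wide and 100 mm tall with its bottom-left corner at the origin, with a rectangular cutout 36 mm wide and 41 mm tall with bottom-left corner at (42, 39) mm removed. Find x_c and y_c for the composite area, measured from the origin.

x_c = 65.64 mm, y_c = 48.78 mm

plate: A = 130 × 100 = 13000.00, centroid at (65.00, 50.00).
hole: A = −(36 × 41) = -1476.00, centroid at (60.00, 59.50).
ΣA = 11524.00 mm²
ΣAx_c = (13000.00)(65.00) + (-1476.00)(60.00) = 756440.00 mm³
ΣAy_c = (13000.00)(50.00) + (-1476.00)(59.50) = 562178.00 mm³
x_c = 756440.00 / 11524.00 = 65.64 mm
y_c = 562178.00 / 11524.00 = 48.78 mm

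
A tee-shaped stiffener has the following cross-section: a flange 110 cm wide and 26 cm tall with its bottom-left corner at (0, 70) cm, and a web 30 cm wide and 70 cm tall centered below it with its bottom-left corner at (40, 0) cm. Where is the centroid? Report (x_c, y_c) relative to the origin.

x_c = 55.00 cm, y_c = 62.68 cm

web: A = 30 × 70 = 2100.00, centroid at (55.00, 35.00).
flange: A = 110 × 26 = 2860.00, centroid at (55.00, 83.00).
ΣA = 4960.00 cm²
ΣAx_c = (2100.00)(55.00) + (2860.00)(55.00) = 272800.00 cm³
ΣAy_c = (2100.00)(35.00) + (2860.00)(83.00) = 310880.00 cm³
x_c = 272800.00 / 4960.00 = 55.00 cm
y_c = 310880.00 / 4960.00 = 62.68 cm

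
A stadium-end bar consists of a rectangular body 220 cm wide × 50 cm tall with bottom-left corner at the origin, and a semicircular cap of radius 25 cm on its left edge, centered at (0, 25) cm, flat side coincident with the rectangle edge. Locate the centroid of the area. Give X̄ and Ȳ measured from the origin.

X̄ = 100.12 cm, Ȳ = 25.00 cm

Part | A | x̄ᵢ | ȳᵢ | A·x̄ᵢ | A·ȳᵢ
rectangular body | 11000.00 | 110.00 | 25.00 | 1210000.00 | 275000.00
semicircular end | 981.75 | -10.61 | 25.00 | -10416.67 | 24543.69
Σ | 11981.75 |  |  | 1199583.33 | 299543.69
X̄ = 1199583.33 / 11981.75 = 100.12 cm
Ȳ = 299543.69 / 11981.75 = 25.00 cm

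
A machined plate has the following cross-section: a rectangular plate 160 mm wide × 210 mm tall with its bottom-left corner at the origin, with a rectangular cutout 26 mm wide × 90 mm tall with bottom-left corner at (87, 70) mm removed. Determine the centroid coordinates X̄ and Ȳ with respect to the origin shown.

plate: A = 160 × 210 = 33600.00, centroid at (80.00, 105.00).
hole: A = −(26 × 90) = -2340.00, centroid at (100.00, 115.00).
ΣA = 31260.00 mm²
ΣAX̄ = (33600.00)(80.00) + (-2340.00)(100.00) = 2454000.00 mm³
ΣAȲ = (33600.00)(105.00) + (-2340.00)(115.00) = 3258900.00 mm³
X̄ = 2454000.00 / 31260.00 = 78.50 mm
Ȳ = 3258900.00 / 31260.00 = 104.25 mm

X̄ = 78.50 mm, Ȳ = 104.25 mm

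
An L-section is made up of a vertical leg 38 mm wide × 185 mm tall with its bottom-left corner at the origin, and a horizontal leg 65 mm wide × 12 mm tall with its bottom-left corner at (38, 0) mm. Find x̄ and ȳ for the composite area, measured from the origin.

x̄ = 24.14 mm, ȳ = 83.86 mm

vertical leg: A = 38 × 185 = 7030.00, centroid at (19.00, 92.50).
horizontal leg: A = 65 × 12 = 780.00, centroid at (70.50, 6.00).
ΣA = 7810.00 mm², ΣAx̄ = 188560.00 mm³, ΣAȳ = 654955.00 mm³.
x̄ = 188560.00/7810.00 = 24.14 mm; ȳ = 654955.00/7810.00 = 83.86 mm.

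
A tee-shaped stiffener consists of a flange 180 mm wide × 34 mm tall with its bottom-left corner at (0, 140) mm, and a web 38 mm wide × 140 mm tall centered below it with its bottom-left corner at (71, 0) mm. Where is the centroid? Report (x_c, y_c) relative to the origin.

web: A = 38 × 140 = 5320.00, centroid at (90.00, 70.00).
flange: A = 180 × 34 = 6120.00, centroid at (90.00, 157.00).
ΣA = 11440.00 mm²
ΣAx_c = (5320.00)(90.00) + (6120.00)(90.00) = 1029600.00 mm³
ΣAy_c = (5320.00)(70.00) + (6120.00)(157.00) = 1333240.00 mm³
x_c = 1029600.00 / 11440.00 = 90.00 mm
y_c = 1333240.00 / 11440.00 = 116.54 mm

x_c = 90.00 mm, y_c = 116.54 mm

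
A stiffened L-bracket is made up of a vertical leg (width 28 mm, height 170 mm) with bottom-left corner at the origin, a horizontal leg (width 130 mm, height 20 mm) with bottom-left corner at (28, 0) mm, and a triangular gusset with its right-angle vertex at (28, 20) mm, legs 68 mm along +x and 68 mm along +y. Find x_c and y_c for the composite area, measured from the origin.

x_c = 44.00 mm, y_c = 54.72 mm

vertical leg: A = 28 × 170 = 4760.00, centroid at (14.00, 85.00).
horizontal leg: A = 130 × 20 = 2600.00, centroid at (93.00, 10.00).
gusset: A = ½·68·68 = 2312.00, centroid at (50.67, 42.67).
ΣA = 9672.00 mm², ΣAx_c = 425581.33 mm³, ΣAy_c = 529245.33 mm³.
x_c = 425581.33/9672.00 = 44.00 mm; y_c = 529245.33/9672.00 = 54.72 mm.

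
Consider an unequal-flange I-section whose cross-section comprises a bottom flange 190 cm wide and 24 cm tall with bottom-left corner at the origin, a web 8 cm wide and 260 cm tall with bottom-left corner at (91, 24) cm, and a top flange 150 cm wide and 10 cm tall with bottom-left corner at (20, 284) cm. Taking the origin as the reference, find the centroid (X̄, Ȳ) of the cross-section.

X̄ = 95.00 cm, Ȳ = 99.33 cm

Part | A | x̄ᵢ | ȳᵢ | A·x̄ᵢ | A·ȳᵢ
bottom flange | 4560.00 | 95.00 | 12.00 | 433200.00 | 54720.00
web | 2080.00 | 95.00 | 154.00 | 197600.00 | 320320.00
top flange | 1500.00 | 95.00 | 289.00 | 142500.00 | 433500.00
Σ | 8140.00 |  |  | 773300.00 | 808540.00
X̄ = 773300.00 / 8140.00 = 95.00 cm
Ȳ = 808540.00 / 8140.00 = 99.33 cm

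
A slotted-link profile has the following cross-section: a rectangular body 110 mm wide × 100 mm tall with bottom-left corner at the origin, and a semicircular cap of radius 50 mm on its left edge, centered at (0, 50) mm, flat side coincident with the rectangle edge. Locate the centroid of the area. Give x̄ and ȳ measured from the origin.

x̄ = 34.95 mm, ȳ = 50.00 mm

rectangular body: A = 110 × 100 = 11000.00, centroid at (55.00, 50.00).
semicircular end: A = ½π·50² = 3926.99, centroid at (-21.22, 50.00).
ΣA = 14926.99 mm²
ΣAx̄ = (11000.00)(55.00) + (3926.99)(-21.22) = 521666.67 mm³
ΣAȳ = (11000.00)(50.00) + (3926.99)(50.00) = 746349.54 mm³
x̄ = 521666.67 / 14926.99 = 34.95 mm
ȳ = 746349.54 / 14926.99 = 50.00 mm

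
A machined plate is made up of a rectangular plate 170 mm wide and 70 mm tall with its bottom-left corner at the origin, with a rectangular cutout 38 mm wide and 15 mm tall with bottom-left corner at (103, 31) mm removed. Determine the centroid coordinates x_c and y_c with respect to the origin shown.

x_c = 83.14 mm, y_c = 34.82 mm

plate: A = 170 × 70 = 11900.00, centroid at (85.00, 35.00).
hole: A = −(38 × 15) = -570.00, centroid at (122.00, 38.50).
ΣA = 11330.00 mm²
ΣAx_c = (11900.00)(85.00) + (-570.00)(122.00) = 941960.00 mm³
ΣAy_c = (11900.00)(35.00) + (-570.00)(38.50) = 394555.00 mm³
x_c = 941960.00 / 11330.00 = 83.14 mm
y_c = 394555.00 / 11330.00 = 34.82 mm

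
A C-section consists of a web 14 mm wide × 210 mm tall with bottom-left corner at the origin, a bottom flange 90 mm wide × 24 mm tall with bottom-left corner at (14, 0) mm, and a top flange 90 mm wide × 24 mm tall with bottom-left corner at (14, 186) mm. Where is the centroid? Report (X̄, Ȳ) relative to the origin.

X̄ = 37.94 mm, Ȳ = 105.00 mm

web: A = 14 × 210 = 2940.00, centroid at (7.00, 105.00).
bottom flange: A = 90 × 24 = 2160.00, centroid at (59.00, 12.00).
top flange: A = 90 × 24 = 2160.00, centroid at (59.00, 198.00).
ΣA = 7260.00 mm²
ΣAX̄ = (2940.00)(7.00) + (2160.00)(59.00) + (2160.00)(59.00) = 275460.00 mm³
ΣAȲ = (2940.00)(105.00) + (2160.00)(12.00) + (2160.00)(198.00) = 762300.00 mm³
X̄ = 275460.00 / 7260.00 = 37.94 mm
Ȳ = 762300.00 / 7260.00 = 105.00 mm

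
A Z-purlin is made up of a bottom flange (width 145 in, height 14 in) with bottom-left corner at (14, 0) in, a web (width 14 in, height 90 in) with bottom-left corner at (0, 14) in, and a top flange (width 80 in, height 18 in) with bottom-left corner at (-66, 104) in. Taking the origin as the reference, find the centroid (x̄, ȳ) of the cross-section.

x̄ = 31.07 in, ȳ = 53.12 in

bottom flange: A = 145 × 14 = 2030.00, centroid at (86.50, 7.00).
web: A = 14 × 90 = 1260.00, centroid at (7.00, 59.00).
top flange: A = 80 × 18 = 1440.00, centroid at (-26.00, 113.00).
ΣA = 4730.00 in², ΣAx̄ = 146975.00 in³, ΣAȳ = 251270.00 in³.
x̄ = 146975.00/4730.00 = 31.07 in; ȳ = 251270.00/4730.00 = 53.12 in.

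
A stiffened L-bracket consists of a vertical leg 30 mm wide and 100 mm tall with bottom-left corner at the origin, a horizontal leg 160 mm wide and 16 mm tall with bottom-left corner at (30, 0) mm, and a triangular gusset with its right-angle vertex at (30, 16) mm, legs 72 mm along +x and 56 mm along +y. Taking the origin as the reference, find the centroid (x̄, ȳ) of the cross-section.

vertical leg: A = 30 × 100 = 3000.00, centroid at (15.00, 50.00).
horizontal leg: A = 160 × 16 = 2560.00, centroid at (110.00, 8.00).
gusset: A = ½·72·56 = 2016.00, centroid at (54.00, 34.67).
ΣA = 7576.00 mm², ΣAx̄ = 435464.00 mm³, ΣAȳ = 240368.00 mm³.
x̄ = 435464.00/7576.00 = 57.48 mm; ȳ = 240368.00/7576.00 = 31.73 mm.

x̄ = 57.48 mm, ȳ = 31.73 mm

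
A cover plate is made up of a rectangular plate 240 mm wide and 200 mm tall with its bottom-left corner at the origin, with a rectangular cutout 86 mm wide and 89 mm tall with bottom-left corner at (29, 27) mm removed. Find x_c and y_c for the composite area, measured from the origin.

Part | A | x̄ᵢ | ȳᵢ | A·x̄ᵢ | A·ȳᵢ
plate | 48000.00 | 120.00 | 100.00 | 5760000.00 | 4800000.00
hole | -7654.00 | 72.00 | 71.50 | -551088.00 | -547261.00
Σ | 40346.00 |  |  | 5208912.00 | 4252739.00
x_c = 5208912.00 / 40346.00 = 129.11 mm
y_c = 4252739.00 / 40346.00 = 105.41 mm

x_c = 129.11 mm, y_c = 105.41 mm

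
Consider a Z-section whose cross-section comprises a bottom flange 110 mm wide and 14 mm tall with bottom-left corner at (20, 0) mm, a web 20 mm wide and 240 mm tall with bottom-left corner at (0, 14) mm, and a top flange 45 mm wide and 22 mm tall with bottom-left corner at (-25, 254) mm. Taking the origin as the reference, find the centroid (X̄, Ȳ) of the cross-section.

bottom flange: A = 110 × 14 = 1540.00, centroid at (75.00, 7.00).
web: A = 20 × 240 = 4800.00, centroid at (10.00, 134.00).
top flange: A = 45 × 22 = 990.00, centroid at (-2.50, 265.00).
ΣA = 7330.00 mm²
ΣAX̄ = (1540.00)(75.00) + (4800.00)(10.00) + (990.00)(-2.50) = 161025.00 mm³
ΣAȲ = (1540.00)(7.00) + (4800.00)(134.00) + (990.00)(265.00) = 916330.00 mm³
X̄ = 161025.00 / 7330.00 = 21.97 mm
Ȳ = 916330.00 / 7330.00 = 125.01 mm

X̄ = 21.97 mm, Ȳ = 125.01 mm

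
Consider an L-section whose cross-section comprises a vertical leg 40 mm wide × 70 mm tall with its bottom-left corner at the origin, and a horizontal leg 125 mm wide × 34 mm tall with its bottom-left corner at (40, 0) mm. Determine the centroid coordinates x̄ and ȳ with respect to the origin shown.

x̄ = 69.73 mm, ȳ = 24.15 mm

vertical leg: A = 40 × 70 = 2800.00, centroid at (20.00, 35.00).
horizontal leg: A = 125 × 34 = 4250.00, centroid at (102.50, 17.00).
ΣA = 7050.00 mm²
ΣAx̄ = (2800.00)(20.00) + (4250.00)(102.50) = 491625.00 mm³
ΣAȳ = (2800.00)(35.00) + (4250.00)(17.00) = 170250.00 mm³
x̄ = 491625.00 / 7050.00 = 69.73 mm
ȳ = 170250.00 / 7050.00 = 24.15 mm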